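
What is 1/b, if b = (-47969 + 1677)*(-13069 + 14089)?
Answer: -1/47217840 ≈ -2.1178e-8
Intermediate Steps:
b = -47217840 (b = -46292*1020 = -47217840)
1/b = 1/(-47217840) = -1/47217840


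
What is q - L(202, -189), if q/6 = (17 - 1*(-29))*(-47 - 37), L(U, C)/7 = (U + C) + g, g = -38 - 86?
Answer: -22407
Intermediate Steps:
g = -124
L(U, C) = -868 + 7*C + 7*U (L(U, C) = 7*((U + C) - 124) = 7*((C + U) - 124) = 7*(-124 + C + U) = -868 + 7*C + 7*U)
q = -23184 (q = 6*((17 - 1*(-29))*(-47 - 37)) = 6*((17 + 29)*(-84)) = 6*(46*(-84)) = 6*(-3864) = -23184)
q - L(202, -189) = -23184 - (-868 + 7*(-189) + 7*202) = -23184 - (-868 - 1323 + 1414) = -23184 - 1*(-777) = -23184 + 777 = -22407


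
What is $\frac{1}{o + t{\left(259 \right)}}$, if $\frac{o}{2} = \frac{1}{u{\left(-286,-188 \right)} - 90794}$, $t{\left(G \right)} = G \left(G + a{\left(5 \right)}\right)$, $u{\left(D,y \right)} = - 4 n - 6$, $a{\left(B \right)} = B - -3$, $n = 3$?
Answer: $\frac{45406}{3139961117} \approx 1.4461 \cdot 10^{-5}$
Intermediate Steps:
$a{\left(B \right)} = 3 + B$ ($a{\left(B \right)} = B + 3 = 3 + B$)
$u{\left(D,y \right)} = -18$ ($u{\left(D,y \right)} = \left(-4\right) 3 - 6 = -12 - 6 = -18$)
$t{\left(G \right)} = G \left(8 + G\right)$ ($t{\left(G \right)} = G \left(G + \left(3 + 5\right)\right) = G \left(G + 8\right) = G \left(8 + G\right)$)
$o = - \frac{1}{45406}$ ($o = \frac{2}{-18 - 90794} = \frac{2}{-90812} = 2 \left(- \frac{1}{90812}\right) = - \frac{1}{45406} \approx -2.2024 \cdot 10^{-5}$)
$\frac{1}{o + t{\left(259 \right)}} = \frac{1}{- \frac{1}{45406} + 259 \left(8 + 259\right)} = \frac{1}{- \frac{1}{45406} + 259 \cdot 267} = \frac{1}{- \frac{1}{45406} + 69153} = \frac{1}{\frac{3139961117}{45406}} = \frac{45406}{3139961117}$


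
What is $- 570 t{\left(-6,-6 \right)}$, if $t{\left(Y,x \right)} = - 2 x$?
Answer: $-6840$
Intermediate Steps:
$- 570 t{\left(-6,-6 \right)} = - 570 \left(\left(-2\right) \left(-6\right)\right) = \left(-570\right) 12 = -6840$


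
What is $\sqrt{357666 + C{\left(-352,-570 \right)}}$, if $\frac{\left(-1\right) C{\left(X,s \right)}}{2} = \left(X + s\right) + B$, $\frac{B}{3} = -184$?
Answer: $\sqrt{360614} \approx 600.51$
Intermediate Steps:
$B = -552$ ($B = 3 \left(-184\right) = -552$)
$C{\left(X,s \right)} = 1104 - 2 X - 2 s$ ($C{\left(X,s \right)} = - 2 \left(\left(X + s\right) - 552\right) = - 2 \left(-552 + X + s\right) = 1104 - 2 X - 2 s$)
$\sqrt{357666 + C{\left(-352,-570 \right)}} = \sqrt{357666 - -2948} = \sqrt{357666 + \left(1104 + 704 + 1140\right)} = \sqrt{357666 + 2948} = \sqrt{360614}$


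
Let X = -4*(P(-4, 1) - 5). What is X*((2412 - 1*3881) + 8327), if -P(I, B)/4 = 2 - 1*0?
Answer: 356616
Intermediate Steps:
P(I, B) = -8 (P(I, B) = -4*(2 - 1*0) = -4*(2 + 0) = -4*2 = -8)
X = 52 (X = -4*(-8 - 5) = -4*(-13) = 52)
X*((2412 - 1*3881) + 8327) = 52*((2412 - 1*3881) + 8327) = 52*((2412 - 3881) + 8327) = 52*(-1469 + 8327) = 52*6858 = 356616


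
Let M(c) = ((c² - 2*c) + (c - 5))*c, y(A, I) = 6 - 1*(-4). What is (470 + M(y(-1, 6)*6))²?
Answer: 45186004900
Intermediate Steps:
y(A, I) = 10 (y(A, I) = 6 + 4 = 10)
M(c) = c*(-5 + c² - c) (M(c) = ((c² - 2*c) + (-5 + c))*c = (-5 + c² - c)*c = c*(-5 + c² - c))
(470 + M(y(-1, 6)*6))² = (470 + (10*6)*(-5 + (10*6)² - 10*6))² = (470 + 60*(-5 + 60² - 1*60))² = (470 + 60*(-5 + 3600 - 60))² = (470 + 60*3535)² = (470 + 212100)² = 212570² = 45186004900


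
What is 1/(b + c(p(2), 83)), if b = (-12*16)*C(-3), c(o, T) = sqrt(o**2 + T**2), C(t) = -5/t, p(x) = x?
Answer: -320/95507 - sqrt(6893)/95507 ≈ -0.0042198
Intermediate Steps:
c(o, T) = sqrt(T**2 + o**2)
b = -320 (b = (-12*16)*(-5/(-3)) = -(-960)*(-1)/3 = -192*5/3 = -320)
1/(b + c(p(2), 83)) = 1/(-320 + sqrt(83**2 + 2**2)) = 1/(-320 + sqrt(6889 + 4)) = 1/(-320 + sqrt(6893))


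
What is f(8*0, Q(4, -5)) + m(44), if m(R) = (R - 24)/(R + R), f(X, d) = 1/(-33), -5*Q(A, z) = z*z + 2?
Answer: 13/66 ≈ 0.19697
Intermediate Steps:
Q(A, z) = -⅖ - z²/5 (Q(A, z) = -(z*z + 2)/5 = -(z² + 2)/5 = -(2 + z²)/5 = -⅖ - z²/5)
f(X, d) = -1/33
m(R) = (-24 + R)/(2*R) (m(R) = (-24 + R)/((2*R)) = (-24 + R)*(1/(2*R)) = (-24 + R)/(2*R))
f(8*0, Q(4, -5)) + m(44) = -1/33 + (½)*(-24 + 44)/44 = -1/33 + (½)*(1/44)*20 = -1/33 + 5/22 = 13/66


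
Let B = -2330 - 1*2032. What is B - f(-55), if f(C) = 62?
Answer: -4424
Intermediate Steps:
B = -4362 (B = -2330 - 2032 = -4362)
B - f(-55) = -4362 - 1*62 = -4362 - 62 = -4424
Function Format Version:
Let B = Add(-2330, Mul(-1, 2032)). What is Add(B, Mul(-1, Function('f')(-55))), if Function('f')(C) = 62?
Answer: -4424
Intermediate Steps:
B = -4362 (B = Add(-2330, -2032) = -4362)
Add(B, Mul(-1, Function('f')(-55))) = Add(-4362, Mul(-1, 62)) = Add(-4362, -62) = -4424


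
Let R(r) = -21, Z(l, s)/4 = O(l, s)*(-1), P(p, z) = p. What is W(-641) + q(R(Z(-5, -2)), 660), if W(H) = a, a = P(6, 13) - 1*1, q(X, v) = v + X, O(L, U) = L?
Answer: 644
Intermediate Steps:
Z(l, s) = -4*l (Z(l, s) = 4*(l*(-1)) = 4*(-l) = -4*l)
q(X, v) = X + v
a = 5 (a = 6 - 1*1 = 6 - 1 = 5)
W(H) = 5
W(-641) + q(R(Z(-5, -2)), 660) = 5 + (-21 + 660) = 5 + 639 = 644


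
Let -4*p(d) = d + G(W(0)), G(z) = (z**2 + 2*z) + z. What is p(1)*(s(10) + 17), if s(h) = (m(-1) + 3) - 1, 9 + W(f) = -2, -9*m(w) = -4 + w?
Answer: -3916/9 ≈ -435.11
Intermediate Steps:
m(w) = 4/9 - w/9 (m(w) = -(-4 + w)/9 = 4/9 - w/9)
W(f) = -11 (W(f) = -9 - 2 = -11)
s(h) = 23/9 (s(h) = ((4/9 - 1/9*(-1)) + 3) - 1 = ((4/9 + 1/9) + 3) - 1 = (5/9 + 3) - 1 = 32/9 - 1 = 23/9)
G(z) = z**2 + 3*z
p(d) = -22 - d/4 (p(d) = -(d - 11*(3 - 11))/4 = -(d - 11*(-8))/4 = -(d + 88)/4 = -(88 + d)/4 = -22 - d/4)
p(1)*(s(10) + 17) = (-22 - 1/4*1)*(23/9 + 17) = (-22 - 1/4)*(176/9) = -89/4*176/9 = -3916/9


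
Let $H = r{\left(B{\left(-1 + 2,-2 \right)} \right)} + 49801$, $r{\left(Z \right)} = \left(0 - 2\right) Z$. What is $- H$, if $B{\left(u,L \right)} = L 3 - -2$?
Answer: $-49809$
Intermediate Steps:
$B{\left(u,L \right)} = 2 + 3 L$ ($B{\left(u,L \right)} = 3 L + 2 = 2 + 3 L$)
$r{\left(Z \right)} = - 2 Z$
$H = 49809$ ($H = - 2 \left(2 + 3 \left(-2\right)\right) + 49801 = - 2 \left(2 - 6\right) + 49801 = \left(-2\right) \left(-4\right) + 49801 = 8 + 49801 = 49809$)
$- H = \left(-1\right) 49809 = -49809$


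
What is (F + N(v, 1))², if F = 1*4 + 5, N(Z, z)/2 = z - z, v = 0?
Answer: 81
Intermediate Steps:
N(Z, z) = 0 (N(Z, z) = 2*(z - z) = 2*0 = 0)
F = 9 (F = 4 + 5 = 9)
(F + N(v, 1))² = (9 + 0)² = 9² = 81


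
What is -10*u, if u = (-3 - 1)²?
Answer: -160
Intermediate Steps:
u = 16 (u = (-4)² = 16)
-10*u = -10*16 = -160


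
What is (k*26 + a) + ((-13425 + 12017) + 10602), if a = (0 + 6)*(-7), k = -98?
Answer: 6604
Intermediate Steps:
a = -42 (a = 6*(-7) = -42)
(k*26 + a) + ((-13425 + 12017) + 10602) = (-98*26 - 42) + ((-13425 + 12017) + 10602) = (-2548 - 42) + (-1408 + 10602) = -2590 + 9194 = 6604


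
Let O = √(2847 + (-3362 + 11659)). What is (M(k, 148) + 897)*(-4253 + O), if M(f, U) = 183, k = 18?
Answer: -4593240 + 2160*√2786 ≈ -4.4792e+6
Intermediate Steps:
O = 2*√2786 (O = √(2847 + 8297) = √11144 = 2*√2786 ≈ 105.57)
(M(k, 148) + 897)*(-4253 + O) = (183 + 897)*(-4253 + 2*√2786) = 1080*(-4253 + 2*√2786) = -4593240 + 2160*√2786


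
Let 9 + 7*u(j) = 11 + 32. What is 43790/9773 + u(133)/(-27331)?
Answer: 288877212/64473829 ≈ 4.4805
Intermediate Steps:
u(j) = 34/7 (u(j) = -9/7 + (11 + 32)/7 = -9/7 + (1/7)*43 = -9/7 + 43/7 = 34/7)
43790/9773 + u(133)/(-27331) = 43790/9773 + (34/7)/(-27331) = 43790*(1/9773) + (34/7)*(-1/27331) = 1510/337 - 34/191317 = 288877212/64473829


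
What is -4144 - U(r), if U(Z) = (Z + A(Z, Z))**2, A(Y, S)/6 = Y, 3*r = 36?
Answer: -11200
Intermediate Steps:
r = 12 (r = (1/3)*36 = 12)
A(Y, S) = 6*Y
U(Z) = 49*Z**2 (U(Z) = (Z + 6*Z)**2 = (7*Z)**2 = 49*Z**2)
-4144 - U(r) = -4144 - 49*12**2 = -4144 - 49*144 = -4144 - 1*7056 = -4144 - 7056 = -11200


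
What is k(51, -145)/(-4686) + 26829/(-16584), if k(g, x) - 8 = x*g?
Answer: -535781/12952104 ≈ -0.041366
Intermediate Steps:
k(g, x) = 8 + g*x (k(g, x) = 8 + x*g = 8 + g*x)
k(51, -145)/(-4686) + 26829/(-16584) = (8 + 51*(-145))/(-4686) + 26829/(-16584) = (8 - 7395)*(-1/4686) + 26829*(-1/16584) = -7387*(-1/4686) - 8943/5528 = 7387/4686 - 8943/5528 = -535781/12952104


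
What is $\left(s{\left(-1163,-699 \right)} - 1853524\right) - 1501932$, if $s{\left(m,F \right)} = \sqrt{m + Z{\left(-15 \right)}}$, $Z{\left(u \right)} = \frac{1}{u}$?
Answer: $-3355456 + \frac{i \sqrt{261690}}{15} \approx -3.3555 \cdot 10^{6} + 34.104 i$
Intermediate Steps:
$s{\left(m,F \right)} = \sqrt{- \frac{1}{15} + m}$ ($s{\left(m,F \right)} = \sqrt{m + \frac{1}{-15}} = \sqrt{m - \frac{1}{15}} = \sqrt{- \frac{1}{15} + m}$)
$\left(s{\left(-1163,-699 \right)} - 1853524\right) - 1501932 = \left(\frac{\sqrt{-15 + 225 \left(-1163\right)}}{15} - 1853524\right) - 1501932 = \left(\frac{\sqrt{-15 - 261675}}{15} - 1853524\right) - 1501932 = \left(\frac{\sqrt{-261690}}{15} - 1853524\right) - 1501932 = \left(\frac{i \sqrt{261690}}{15} - 1853524\right) - 1501932 = \left(-1853524 + \frac{i \sqrt{261690}}{15}\right) - 1501932 = -3355456 + \frac{i \sqrt{261690}}{15}$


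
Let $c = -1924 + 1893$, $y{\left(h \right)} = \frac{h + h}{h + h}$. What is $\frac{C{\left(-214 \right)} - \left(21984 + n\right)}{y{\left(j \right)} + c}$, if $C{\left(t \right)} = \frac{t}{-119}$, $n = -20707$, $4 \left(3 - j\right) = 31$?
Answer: $\frac{50583}{1190} \approx 42.507$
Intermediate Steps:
$j = - \frac{19}{4}$ ($j = 3 - \frac{31}{4} = - \frac{19}{4} \approx -4.75$)
$y{\left(h \right)} = 1$ ($y{\left(h \right)} = \frac{2 h}{2 h} = 2 h \frac{1}{2 h} = 1$)
$C{\left(t \right)} = - \frac{t}{119}$ ($C{\left(t \right)} = t \left(- \frac{1}{119}\right) = - \frac{t}{119}$)
$c = -31$
$\frac{C{\left(-214 \right)} - \left(21984 + n\right)}{y{\left(j \right)} + c} = \frac{\left(- \frac{1}{119}\right) \left(-214\right) - 1277}{1 - 31} = \frac{\frac{214}{119} + \left(-21984 + 20707\right)}{-30} = \left(\frac{214}{119} - 1277\right) \left(- \frac{1}{30}\right) = \left(- \frac{151749}{119}\right) \left(- \frac{1}{30}\right) = \frac{50583}{1190}$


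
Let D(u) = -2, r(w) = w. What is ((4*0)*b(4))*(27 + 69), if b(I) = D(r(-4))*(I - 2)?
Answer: 0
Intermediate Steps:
b(I) = 4 - 2*I (b(I) = -2*(I - 2) = -2*(-2 + I) = 4 - 2*I)
((4*0)*b(4))*(27 + 69) = ((4*0)*(4 - 2*4))*(27 + 69) = (0*(4 - 8))*96 = (0*(-4))*96 = 0*96 = 0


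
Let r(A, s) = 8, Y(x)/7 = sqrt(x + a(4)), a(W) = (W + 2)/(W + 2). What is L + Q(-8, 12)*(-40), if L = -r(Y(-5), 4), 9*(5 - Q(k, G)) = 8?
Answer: -1552/9 ≈ -172.44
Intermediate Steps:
a(W) = 1 (a(W) = (2 + W)/(2 + W) = 1)
Y(x) = 7*sqrt(1 + x) (Y(x) = 7*sqrt(x + 1) = 7*sqrt(1 + x))
Q(k, G) = 37/9 (Q(k, G) = 5 - 1/9*8 = 5 - 8/9 = 37/9)
L = -8 (L = -1*8 = -8)
L + Q(-8, 12)*(-40) = -8 + (37/9)*(-40) = -8 - 1480/9 = -1552/9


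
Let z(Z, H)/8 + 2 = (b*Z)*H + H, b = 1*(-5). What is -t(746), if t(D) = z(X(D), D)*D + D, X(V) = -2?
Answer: -48962218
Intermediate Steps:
b = -5
z(Z, H) = -16 + 8*H - 40*H*Z (z(Z, H) = -16 + 8*((-5*Z)*H + H) = -16 + 8*(-5*H*Z + H) = -16 + 8*(H - 5*H*Z) = -16 + (8*H - 40*H*Z) = -16 + 8*H - 40*H*Z)
t(D) = D + D*(-16 + 88*D) (t(D) = (-16 + 8*D - 40*D*(-2))*D + D = (-16 + 8*D + 80*D)*D + D = (-16 + 88*D)*D + D = D*(-16 + 88*D) + D = D + D*(-16 + 88*D))
-t(746) = -746*(-15 + 88*746) = -746*(-15 + 65648) = -746*65633 = -1*48962218 = -48962218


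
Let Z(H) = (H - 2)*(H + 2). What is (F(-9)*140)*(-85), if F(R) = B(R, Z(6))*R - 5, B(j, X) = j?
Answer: -904400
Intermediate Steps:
Z(H) = (-2 + H)*(2 + H)
F(R) = -5 + R**2 (F(R) = R*R - 5 = R**2 - 5 = -5 + R**2)
(F(-9)*140)*(-85) = ((-5 + (-9)**2)*140)*(-85) = ((-5 + 81)*140)*(-85) = (76*140)*(-85) = 10640*(-85) = -904400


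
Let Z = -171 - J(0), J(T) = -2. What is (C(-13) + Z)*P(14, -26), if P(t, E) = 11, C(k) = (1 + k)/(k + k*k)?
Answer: -24178/13 ≈ -1859.8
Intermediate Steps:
Z = -169 (Z = -171 - 1*(-2) = -171 + 2 = -169)
C(k) = (1 + k)/(k + k²)
(C(-13) + Z)*P(14, -26) = (1/(-13) - 169)*11 = (-1/13 - 169)*11 = -2198/13*11 = -24178/13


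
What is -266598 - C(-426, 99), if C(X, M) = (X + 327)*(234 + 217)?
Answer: -221949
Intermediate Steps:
C(X, M) = 147477 + 451*X (C(X, M) = (327 + X)*451 = 147477 + 451*X)
-266598 - C(-426, 99) = -266598 - (147477 + 451*(-426)) = -266598 - (147477 - 192126) = -266598 - 1*(-44649) = -266598 + 44649 = -221949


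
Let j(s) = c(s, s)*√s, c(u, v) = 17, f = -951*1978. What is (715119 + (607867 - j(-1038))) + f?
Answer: -558092 - 17*I*√1038 ≈ -5.5809e+5 - 547.71*I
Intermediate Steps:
f = -1881078
j(s) = 17*√s
(715119 + (607867 - j(-1038))) + f = (715119 + (607867 - 17*√(-1038))) - 1881078 = (715119 + (607867 - 17*I*√1038)) - 1881078 = (1322986 - 17*I*√1038) - 1881078 = -558092 - 17*I*√1038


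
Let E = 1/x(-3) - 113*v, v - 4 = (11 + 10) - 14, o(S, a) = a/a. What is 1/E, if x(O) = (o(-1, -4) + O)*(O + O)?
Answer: -12/14915 ≈ -0.00080456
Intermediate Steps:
o(S, a) = 1
x(O) = 2*O*(1 + O) (x(O) = (1 + O)*(O + O) = (1 + O)*(2*O) = 2*O*(1 + O))
v = 11 (v = 4 + ((11 + 10) - 14) = 4 + (21 - 14) = 4 + 7 = 11)
E = -14915/12 (E = 1/(2*(-3)*(1 - 3)) - 113*11 = 1/(2*(-3)*(-2)) - 1243 = 1/12 - 1243 = -14915/12 ≈ -1242.9)
1/E = 1/(-14915/12) = -12/14915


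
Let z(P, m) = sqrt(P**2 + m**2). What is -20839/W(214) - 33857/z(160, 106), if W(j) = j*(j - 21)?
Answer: -20839/41302 - 33857*sqrt(9209)/18418 ≈ -176.91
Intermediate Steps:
W(j) = j*(-21 + j)
-20839/W(214) - 33857/z(160, 106) = -20839*1/(214*(-21 + 214)) - 33857/sqrt(160**2 + 106**2) = -20839/(214*193) - 33857/sqrt(25600 + 11236) = -20839/41302 - 33857*sqrt(9209)/18418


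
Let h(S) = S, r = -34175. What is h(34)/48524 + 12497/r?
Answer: -302621239/829153850 ≈ -0.36498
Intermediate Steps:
h(34)/48524 + 12497/r = 34/48524 + 12497/(-34175) = 34*(1/48524) + 12497*(-1/34175) = 17/24262 - 12497/34175 = -302621239/829153850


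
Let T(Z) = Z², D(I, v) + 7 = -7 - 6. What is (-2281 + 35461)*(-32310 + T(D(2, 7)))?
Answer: -1058773800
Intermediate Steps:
D(I, v) = -20 (D(I, v) = -7 + (-7 - 6) = -7 - 13 = -20)
(-2281 + 35461)*(-32310 + T(D(2, 7))) = (-2281 + 35461)*(-32310 + (-20)²) = 33180*(-32310 + 400) = 33180*(-31910) = -1058773800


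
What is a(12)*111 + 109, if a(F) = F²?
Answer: 16093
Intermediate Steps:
a(12)*111 + 109 = 12²*111 + 109 = 144*111 + 109 = 15984 + 109 = 16093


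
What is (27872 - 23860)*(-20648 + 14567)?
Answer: -24396972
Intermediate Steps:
(27872 - 23860)*(-20648 + 14567) = 4012*(-6081) = -24396972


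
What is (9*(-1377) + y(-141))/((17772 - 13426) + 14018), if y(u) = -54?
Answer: -12447/18364 ≈ -0.67779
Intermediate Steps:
(9*(-1377) + y(-141))/((17772 - 13426) + 14018) = (9*(-1377) - 54)/((17772 - 13426) + 14018) = (-12393 - 54)/(4346 + 14018) = -12447/18364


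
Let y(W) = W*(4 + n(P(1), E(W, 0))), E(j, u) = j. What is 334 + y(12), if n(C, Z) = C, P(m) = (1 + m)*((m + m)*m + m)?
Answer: 454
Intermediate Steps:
P(m) = (1 + m)*(m + 2*m²) (P(m) = (1 + m)*((2*m)*m + m) = (1 + m)*(2*m² + m) = (1 + m)*(m + 2*m²))
y(W) = 10*W (y(W) = W*(4 + 1*(1 + 2*1² + 3*1)) = W*(4 + 1*(1 + 2*1 + 3)) = W*(4 + 1*(1 + 2 + 3)) = W*(4 + 1*6) = W*(4 + 6) = W*10 = 10*W)
334 + y(12) = 334 + 10*12 = 334 + 120 = 454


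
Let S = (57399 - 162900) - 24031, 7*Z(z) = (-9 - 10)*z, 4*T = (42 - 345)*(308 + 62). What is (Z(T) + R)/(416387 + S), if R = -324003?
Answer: -33699/38990 ≈ -0.86430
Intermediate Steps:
T = -56055/2 (T = ((42 - 345)*(308 + 62))/4 = (-303*370)/4 = (¼)*(-112110) = -56055/2 ≈ -28028.)
Z(z) = -19*z/7 (Z(z) = ((-9 - 10)*z)/7 = (-19*z)/7 = -19*z/7)
S = -129532 (S = -105501 - 24031 = -129532)
(Z(T) + R)/(416387 + S) = (-19/7*(-56055/2) - 324003)/(416387 - 129532) = (1065045/14 - 324003)/286855 = -3470997/14*1/286855 = -33699/38990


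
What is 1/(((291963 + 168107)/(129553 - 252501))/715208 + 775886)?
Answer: 3382053584/2624088027057729 ≈ 1.2888e-6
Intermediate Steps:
1/(((291963 + 168107)/(129553 - 252501))/715208 + 775886) = 1/((460070/(-122948))*(1/715208) + 775886) = 1/((460070*(-1/122948))*(1/715208) + 775886) = 1/(-230035/61474*1/715208 + 775886) = 1/(-17695/3382053584 + 775886) = 1/(2624088027057729/3382053584) = 3382053584/2624088027057729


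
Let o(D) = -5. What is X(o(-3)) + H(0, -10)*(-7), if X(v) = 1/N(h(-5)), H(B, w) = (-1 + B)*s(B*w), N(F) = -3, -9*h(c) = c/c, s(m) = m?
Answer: -⅓ ≈ -0.33333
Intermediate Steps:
h(c) = -⅑ (h(c) = -c/(9*c) = -⅑*1 = -⅑)
H(B, w) = B*w*(-1 + B) (H(B, w) = (-1 + B)*(B*w) = B*w*(-1 + B))
X(v) = -⅓ (X(v) = 1/(-3) = -⅓)
X(o(-3)) + H(0, -10)*(-7) = -⅓ + (0*(-10)*(-1 + 0))*(-7) = -⅓ + (0*(-10)*(-1))*(-7) = -⅓ + 0*(-7) = -⅓ + 0 = -⅓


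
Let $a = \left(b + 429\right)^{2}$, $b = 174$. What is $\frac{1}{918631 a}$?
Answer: $\frac{1}{334022499279} \approx 2.9938 \cdot 10^{-12}$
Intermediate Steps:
$a = 363609$ ($a = \left(174 + 429\right)^{2} = 603^{2} = 363609$)
$\frac{1}{918631 a} = \frac{1}{918631 \cdot 363609} = \frac{1}{918631} \cdot \frac{1}{363609} = \frac{1}{334022499279}$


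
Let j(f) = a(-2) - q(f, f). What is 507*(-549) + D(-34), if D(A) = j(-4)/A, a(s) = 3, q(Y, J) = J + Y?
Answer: -9463673/34 ≈ -2.7834e+5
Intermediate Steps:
j(f) = 3 - 2*f (j(f) = 3 - (f + f) = 3 - 2*f)
D(A) = 11/A (D(A) = (3 - 2*(-4))/A = (3 + 8)/A = 11/A)
507*(-549) + D(-34) = 507*(-549) + 11/(-34) = -278343 + 11*(-1/34) = -278343 - 11/34 = -9463673/34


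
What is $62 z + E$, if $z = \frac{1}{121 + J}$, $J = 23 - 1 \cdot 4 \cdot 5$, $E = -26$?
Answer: $- \frac{51}{2} \approx -25.5$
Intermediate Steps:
$J = 3$ ($J = 23 - 4 \cdot 5 = 23 - 20 = 3$)
$z = \frac{1}{124}$ ($z = \frac{1}{121 + 3} = \frac{1}{124} \approx 0.0080645$)
$62 z + E = 62 \cdot \frac{1}{124} - 26 = \frac{1}{2} - 26 = - \frac{51}{2}$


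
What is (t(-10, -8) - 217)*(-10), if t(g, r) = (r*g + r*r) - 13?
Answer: 860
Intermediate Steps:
t(g, r) = -13 + r² + g*r (t(g, r) = (g*r + r²) - 13 = (r² + g*r) - 13 = -13 + r² + g*r)
(t(-10, -8) - 217)*(-10) = ((-13 + (-8)² - 10*(-8)) - 217)*(-10) = ((-13 + 64 + 80) - 217)*(-10) = (131 - 217)*(-10) = -86*(-10) = 860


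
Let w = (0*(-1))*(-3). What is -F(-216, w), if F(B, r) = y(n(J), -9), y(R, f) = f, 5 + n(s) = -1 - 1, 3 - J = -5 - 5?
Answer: 9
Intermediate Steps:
J = 13 (J = 3 - (-5 - 5) = 3 - 1*(-10) = 3 + 10 = 13)
n(s) = -7 (n(s) = -5 + (-1 - 1) = -5 - 2 = -7)
w = 0 (w = 0*(-3) = 0)
F(B, r) = -9
-F(-216, w) = -1*(-9) = 9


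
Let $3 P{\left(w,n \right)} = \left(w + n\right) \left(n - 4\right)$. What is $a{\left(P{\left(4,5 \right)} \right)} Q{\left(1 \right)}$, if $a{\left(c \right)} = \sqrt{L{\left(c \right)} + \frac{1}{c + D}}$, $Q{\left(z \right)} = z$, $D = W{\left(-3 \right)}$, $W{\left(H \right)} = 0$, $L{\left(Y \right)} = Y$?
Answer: $\frac{\sqrt{30}}{3} \approx 1.8257$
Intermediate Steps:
$D = 0$
$P{\left(w,n \right)} = \frac{\left(-4 + n\right) \left(n + w\right)}{3}$ ($P{\left(w,n \right)} = \frac{\left(w + n\right) \left(n - 4\right)}{3} = \frac{\left(n + w\right) \left(-4 + n\right)}{3} = \frac{\left(-4 + n\right) \left(n + w\right)}{3}$)
$a{\left(c \right)} = \sqrt{c + \frac{1}{c}}$ ($a{\left(c \right)} = \sqrt{c + \frac{1}{c + 0}} = \sqrt{c + \frac{1}{c}}$)
$a{\left(P{\left(4,5 \right)} \right)} Q{\left(1 \right)} = \sqrt{\left(\left(- \frac{4}{3}\right) 5 - \frac{16}{3} + \frac{5^{2}}{3} + \frac{1}{3} \cdot 5 \cdot 4\right) + \frac{1}{\left(- \frac{4}{3}\right) 5 - \frac{16}{3} + \frac{5^{2}}{3} + \frac{1}{3} \cdot 5 \cdot 4}} \cdot 1 = \sqrt{\left(- \frac{20}{3} - \frac{16}{3} + \frac{1}{3} \cdot 25 + \frac{20}{3}\right) + \frac{1}{- \frac{20}{3} - \frac{16}{3} + \frac{1}{3} \cdot 25 + \frac{20}{3}}} \cdot 1 = \sqrt{\left(- \frac{20}{3} - \frac{16}{3} + \frac{25}{3} + \frac{20}{3}\right) + \frac{1}{- \frac{20}{3} - \frac{16}{3} + \frac{25}{3} + \frac{20}{3}}} \cdot 1 = \sqrt{3 + \frac{1}{3}} \cdot 1 = \sqrt{\frac{10}{3}} \cdot 1 = \frac{\sqrt{30}}{3} \cdot 1 = \frac{\sqrt{30}}{3}$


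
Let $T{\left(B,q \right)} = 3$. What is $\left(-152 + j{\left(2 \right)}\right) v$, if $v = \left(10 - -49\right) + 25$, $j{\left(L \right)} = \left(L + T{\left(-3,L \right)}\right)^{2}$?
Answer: $-10668$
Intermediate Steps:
$j{\left(L \right)} = \left(3 + L\right)^{2}$ ($j{\left(L \right)} = \left(L + 3\right)^{2} = \left(3 + L\right)^{2}$)
$v = 84$ ($v = \left(10 + 49\right) + 25 = 59 + 25 = 84$)
$\left(-152 + j{\left(2 \right)}\right) v = \left(-152 + \left(3 + 2\right)^{2}\right) 84 = \left(-152 + 5^{2}\right) 84 = \left(-152 + 25\right) 84 = \left(-127\right) 84 = -10668$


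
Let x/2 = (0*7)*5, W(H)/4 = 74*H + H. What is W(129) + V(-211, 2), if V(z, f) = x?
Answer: 38700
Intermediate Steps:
W(H) = 300*H (W(H) = 4*(74*H + H) = 4*(75*H) = 300*H)
x = 0 (x = 2*((0*7)*5) = 2*(0*5) = 2*0 = 0)
V(z, f) = 0
W(129) + V(-211, 2) = 300*129 + 0 = 38700 + 0 = 38700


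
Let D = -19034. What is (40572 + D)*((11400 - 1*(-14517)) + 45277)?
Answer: 1533376372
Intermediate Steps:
(40572 + D)*((11400 - 1*(-14517)) + 45277) = (40572 - 19034)*((11400 - 1*(-14517)) + 45277) = 21538*((11400 + 14517) + 45277) = 21538*(25917 + 45277) = 21538*71194 = 1533376372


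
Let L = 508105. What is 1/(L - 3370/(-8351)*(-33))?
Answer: 8351/4243073645 ≈ 1.9682e-6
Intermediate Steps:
1/(L - 3370/(-8351)*(-33)) = 1/(508105 - 3370/(-8351)*(-33)) = 1/(508105 - 3370*(-1/8351)*(-33)) = 1/(508105 + (3370/8351)*(-33)) = 1/(508105 - 111210/8351) = 1/(4243073645/8351) = 8351/4243073645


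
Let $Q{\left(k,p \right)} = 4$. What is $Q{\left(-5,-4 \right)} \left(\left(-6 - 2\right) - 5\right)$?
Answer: $-52$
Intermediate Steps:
$Q{\left(-5,-4 \right)} \left(\left(-6 - 2\right) - 5\right) = 4 \left(\left(-6 - 2\right) - 5\right) = 4 \left(-8 - 5\right) = 4 \left(-13\right) = -52$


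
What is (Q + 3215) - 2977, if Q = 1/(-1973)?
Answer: 469573/1973 ≈ 238.00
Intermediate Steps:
Q = -1/1973 ≈ -0.00050684
(Q + 3215) - 2977 = (-1/1973 + 3215) - 2977 = 6343194/1973 - 2977 = 469573/1973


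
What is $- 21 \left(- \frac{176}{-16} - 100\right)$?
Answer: $1869$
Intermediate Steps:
$- 21 \left(- \frac{176}{-16} - 100\right) = - 21 \left(\left(-176\right) \left(- \frac{1}{16}\right) - 100\right) = - 21 \left(11 - 100\right) = \left(-21\right) \left(-89\right) = 1869$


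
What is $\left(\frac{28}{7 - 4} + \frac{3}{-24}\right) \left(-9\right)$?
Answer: $- \frac{663}{8} \approx -82.875$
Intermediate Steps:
$\left(\frac{28}{7 - 4} + \frac{3}{-24}\right) \left(-9\right) = \left(\frac{28}{7 - 4} + 3 \left(- \frac{1}{24}\right)\right) \left(-9\right) = \left(\frac{28}{3} - \frac{1}{8}\right) \left(-9\right) = \frac{221}{24} \left(-9\right) = - \frac{663}{8}$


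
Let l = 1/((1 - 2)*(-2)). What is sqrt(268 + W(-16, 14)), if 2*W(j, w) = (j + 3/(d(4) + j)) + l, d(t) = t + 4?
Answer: sqrt(4161)/4 ≈ 16.126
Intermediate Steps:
d(t) = 4 + t
l = 1/2 (l = 1/(-1*(-2)) = 1/2 ≈ 0.50000)
W(j, w) = 1/4 + j/2 + 3/(2*(8 + j)) (W(j, w) = ((j + 3/((4 + 4) + j)) + 1/2)/2 = ((j + 3/(8 + j)) + 1/2)/2 = (1/2 + j + 3/(8 + j))/2 = 1/4 + j/2 + 3/(2*(8 + j)))
sqrt(268 + W(-16, 14)) = sqrt(268 + (14 + 2*(-16)**2 + 17*(-16))/(4*(8 - 16))) = sqrt(268 + (1/4)*(14 + 2*256 - 272)/(-8)) = sqrt(268 + (1/4)*(-1/8)*(14 + 512 - 272)) = sqrt(268 + (1/4)*(-1/8)*254) = sqrt(268 - 127/16) = sqrt(4161/16) = sqrt(4161)/4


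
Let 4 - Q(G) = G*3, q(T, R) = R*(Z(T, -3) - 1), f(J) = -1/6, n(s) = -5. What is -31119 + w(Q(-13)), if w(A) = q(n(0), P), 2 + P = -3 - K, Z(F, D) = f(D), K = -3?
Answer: -93350/3 ≈ -31117.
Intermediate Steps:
f(J) = -⅙ (f(J) = -1*⅙ = -⅙)
Z(F, D) = -⅙
P = -2 (P = -2 + (-3 - 1*(-3)) = -2 + (-3 + 3) = -2 + 0 = -2)
q(T, R) = -7*R/6 (q(T, R) = R*(-⅙ - 1) = R*(-7/6) = -7*R/6)
Q(G) = 4 - 3*G (Q(G) = 4 - G*3 = 4 - 3*G)
w(A) = 7/3 (w(A) = -7/6*(-2) = 7/3)
-31119 + w(Q(-13)) = -31119 + 7/3 = -93350/3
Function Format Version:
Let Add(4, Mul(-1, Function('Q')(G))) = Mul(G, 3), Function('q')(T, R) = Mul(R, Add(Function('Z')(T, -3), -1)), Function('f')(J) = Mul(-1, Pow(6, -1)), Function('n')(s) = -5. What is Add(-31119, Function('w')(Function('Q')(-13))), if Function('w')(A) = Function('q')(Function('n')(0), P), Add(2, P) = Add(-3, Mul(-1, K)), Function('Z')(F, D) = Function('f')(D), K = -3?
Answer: Rational(-93350, 3) ≈ -31117.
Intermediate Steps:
Function('f')(J) = Rational(-1, 6) (Function('f')(J) = Mul(-1, Rational(1, 6)) = Rational(-1, 6))
Function('Z')(F, D) = Rational(-1, 6)
P = -2 (P = Add(-2, Add(-3, Mul(-1, -3))) = Add(-2, Add(-3, 3)) = Add(-2, 0) = -2)
Function('q')(T, R) = Mul(Rational(-7, 6), R) (Function('q')(T, R) = Mul(R, Add(Rational(-1, 6), -1)) = Mul(R, Rational(-7, 6)) = Mul(Rational(-7, 6), R))
Function('Q')(G) = Add(4, Mul(-3, G)) (Function('Q')(G) = Add(4, Mul(-1, Mul(G, 3))) = Add(4, Mul(-1, Mul(3, G))) = Add(4, Mul(-3, G)))
Function('w')(A) = Rational(7, 3) (Function('w')(A) = Mul(Rational(-7, 6), -2) = Rational(7, 3))
Add(-31119, Function('w')(Function('Q')(-13))) = Add(-31119, Rational(7, 3)) = Rational(-93350, 3)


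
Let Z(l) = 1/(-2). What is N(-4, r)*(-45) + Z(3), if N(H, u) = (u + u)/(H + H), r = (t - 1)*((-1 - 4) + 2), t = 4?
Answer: -407/4 ≈ -101.75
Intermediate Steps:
Z(l) = -½
r = -9 (r = (4 - 1)*((-1 - 4) + 2) = 3*(-5 + 2) = 3*(-3) = -9)
N(H, u) = u/H (N(H, u) = (2*u)/((2*H)) = (2*u)*(1/(2*H)) = u/H)
N(-4, r)*(-45) + Z(3) = -9/(-4)*(-45) - ½ = -9*(-¼)*(-45) - ½ = (9/4)*(-45) - ½ = -405/4 - ½ = -407/4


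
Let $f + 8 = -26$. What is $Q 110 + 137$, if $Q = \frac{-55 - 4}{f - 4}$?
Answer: $\frac{5848}{19} \approx 307.79$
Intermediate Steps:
$f = -34$ ($f = -8 - 26 = -34$)
$Q = \frac{59}{38}$ ($Q = \frac{-55 - 4}{-34 - 4} = - \frac{59}{-38} = \left(-59\right) \left(- \frac{1}{38}\right) = \frac{59}{38} \approx 1.5526$)
$Q 110 + 137 = \frac{59}{38} \cdot 110 + 137 = \frac{3245}{19} + 137 = \frac{5848}{19}$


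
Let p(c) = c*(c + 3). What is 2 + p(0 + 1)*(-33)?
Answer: -130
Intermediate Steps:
p(c) = c*(3 + c)
2 + p(0 + 1)*(-33) = 2 + ((0 + 1)*(3 + (0 + 1)))*(-33) = 2 + (1*(3 + 1))*(-33) = 2 + (1*4)*(-33) = 2 + 4*(-33) = 2 - 132 = -130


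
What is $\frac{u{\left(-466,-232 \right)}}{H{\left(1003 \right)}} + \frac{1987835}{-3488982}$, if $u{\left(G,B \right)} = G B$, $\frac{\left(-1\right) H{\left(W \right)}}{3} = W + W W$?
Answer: $- \frac{177292275529}{292787228482} \approx -0.60553$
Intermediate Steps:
$H{\left(W \right)} = - 3 W - 3 W^{2}$ ($H{\left(W \right)} = - 3 \left(W + W W\right) = - 3 \left(W + W^{2}\right) = - 3 W - 3 W^{2}$)
$u{\left(G,B \right)} = B G$
$\frac{u{\left(-466,-232 \right)}}{H{\left(1003 \right)}} + \frac{1987835}{-3488982} = \frac{\left(-232\right) \left(-466\right)}{\left(-3\right) 1003 \left(1 + 1003\right)} + \frac{1987835}{-3488982} = \frac{108112}{\left(-3\right) 1003 \cdot 1004} + 1987835 \left(- \frac{1}{3488982}\right) = \frac{108112}{-3021036} - \frac{1987835}{3488982} = 108112 \left(- \frac{1}{3021036}\right) - \frac{1987835}{3488982} = - \frac{27028}{755259} - \frac{1987835}{3488982} = - \frac{177292275529}{292787228482}$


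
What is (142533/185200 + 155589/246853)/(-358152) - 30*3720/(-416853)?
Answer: 2183127842776489319/8154629725797052800 ≈ 0.26772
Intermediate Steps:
(142533/185200 + 155589/246853)/(-358152) - 30*3720/(-416853) = (142533*(1/185200) + 155589*(1/246853))*(-1/358152) - 111600*(-1/416853) = (142533/185200 + 5019/7963)*(-1/358152) + 12400/46317 = (2064509079/1474747600)*(-1/358152) + 12400/46317 = -688169693/176061267478400 + 12400/46317 = 2183127842776489319/8154629725797052800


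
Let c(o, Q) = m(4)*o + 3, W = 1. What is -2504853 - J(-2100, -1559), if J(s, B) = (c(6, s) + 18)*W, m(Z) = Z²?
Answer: -2504970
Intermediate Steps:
c(o, Q) = 3 + 16*o (c(o, Q) = 4²*o + 3 = 16*o + 3 = 3 + 16*o)
J(s, B) = 117 (J(s, B) = ((3 + 16*6) + 18)*1 = ((3 + 96) + 18)*1 = (99 + 18)*1 = 117*1 = 117)
-2504853 - J(-2100, -1559) = -2504853 - 1*117 = -2504853 - 117 = -2504970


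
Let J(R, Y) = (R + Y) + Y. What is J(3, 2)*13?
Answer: 91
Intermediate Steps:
J(R, Y) = R + 2*Y
J(3, 2)*13 = (3 + 2*2)*13 = (3 + 4)*13 = 7*13 = 91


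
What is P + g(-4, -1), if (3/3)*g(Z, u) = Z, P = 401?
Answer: 397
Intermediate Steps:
g(Z, u) = Z
P + g(-4, -1) = 401 - 4 = 397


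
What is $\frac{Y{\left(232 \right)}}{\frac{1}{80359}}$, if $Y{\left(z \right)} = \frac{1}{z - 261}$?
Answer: $-2771$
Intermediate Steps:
$Y{\left(z \right)} = \frac{1}{-261 + z}$
$\frac{Y{\left(232 \right)}}{\frac{1}{80359}} = \frac{1}{\left(-261 + 232\right) \frac{1}{80359}} = \frac{\frac{1}{\frac{1}{80359}}}{-29} = \left(- \frac{1}{29}\right) 80359 = -2771$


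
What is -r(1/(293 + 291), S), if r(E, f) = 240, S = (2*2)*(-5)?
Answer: -240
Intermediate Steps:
S = -20 (S = 4*(-5) = -20)
-r(1/(293 + 291), S) = -1*240 = -240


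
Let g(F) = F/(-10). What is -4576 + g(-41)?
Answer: -45719/10 ≈ -4571.9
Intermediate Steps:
g(F) = -F/10 (g(F) = F*(-⅒) = -F/10)
-4576 + g(-41) = -4576 - ⅒*(-41) = -4576 + 41/10 = -45719/10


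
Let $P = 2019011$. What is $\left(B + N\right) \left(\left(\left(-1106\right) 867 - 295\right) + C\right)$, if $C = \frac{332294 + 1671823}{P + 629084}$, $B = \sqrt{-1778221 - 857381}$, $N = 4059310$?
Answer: $- \frac{2062164207882543476}{529619} - \frac{2540042775598 i \sqrt{2635602}}{2648095} \approx -3.8937 \cdot 10^{12} - 1.5572 \cdot 10^{9} i$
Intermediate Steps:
$B = i \sqrt{2635602}$ ($B = \sqrt{-2635602} = i \sqrt{2635602} \approx 1623.5 i$)
$C = \frac{2004117}{2648095}$ ($C = \frac{332294 + 1671823}{2019011 + 629084} = \frac{2004117}{2648095} \approx 0.75681$)
$\left(B + N\right) \left(\left(\left(-1106\right) 867 - 295\right) + C\right) = \left(i \sqrt{2635602} + 4059310\right) \left(\left(\left(-1106\right) 867 - 295\right) + \frac{2004117}{2648095}\right) = \left(4059310 + i \sqrt{2635602}\right) \left(\left(-958902 - 295\right) + \frac{2004117}{2648095}\right) = \left(4059310 + i \sqrt{2635602}\right) \left(-959197 + \frac{2004117}{2648095}\right) = \left(4059310 + i \sqrt{2635602}\right) \left(- \frac{2540042775598}{2648095}\right) = - \frac{2062164207882543476}{529619} - \frac{2540042775598 i \sqrt{2635602}}{2648095}$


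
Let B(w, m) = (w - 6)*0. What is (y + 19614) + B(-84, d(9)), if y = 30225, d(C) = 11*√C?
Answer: 49839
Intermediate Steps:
B(w, m) = 0 (B(w, m) = (-6 + w)*0 = 0)
(y + 19614) + B(-84, d(9)) = (30225 + 19614) + 0 = 49839 + 0 = 49839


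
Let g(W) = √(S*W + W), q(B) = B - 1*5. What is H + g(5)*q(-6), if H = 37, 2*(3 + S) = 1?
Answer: 37 - 11*I*√30/2 ≈ 37.0 - 30.125*I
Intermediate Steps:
S = -5/2 (S = -3 + (½)*1 = -3 + ½ = -5/2 ≈ -2.5000)
q(B) = -5 + B (q(B) = B - 5 = -5 + B)
g(W) = √6*√(-W)/2 (g(W) = √(-5*W/2 + W) = √(-3*W/2) = √6*√(-W)/2)
H + g(5)*q(-6) = 37 + (√6*√(-1*5)/2)*(-5 - 6) = 37 + (√6*√(-5)/2)*(-11) = 37 + (√6*(I*√5)/2)*(-11) = 37 + (I*√30/2)*(-11) = 37 - 11*I*√30/2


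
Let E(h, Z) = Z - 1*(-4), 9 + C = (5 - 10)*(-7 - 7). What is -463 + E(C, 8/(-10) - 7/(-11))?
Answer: -25254/55 ≈ -459.16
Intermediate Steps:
C = 61 (C = -9 + (5 - 10)*(-7 - 7) = -9 - 5*(-14) = -9 + 70 = 61)
E(h, Z) = 4 + Z (E(h, Z) = Z + 4 = 4 + Z)
-463 + E(C, 8/(-10) - 7/(-11)) = -463 + (4 + (8/(-10) - 7/(-11))) = -463 + (4 + (8*(-1/10) - 7*(-1/11))) = -463 + (4 + (-4/5 + 7/11)) = -463 + (4 - 9/55) = -463 + 211/55 = -25254/55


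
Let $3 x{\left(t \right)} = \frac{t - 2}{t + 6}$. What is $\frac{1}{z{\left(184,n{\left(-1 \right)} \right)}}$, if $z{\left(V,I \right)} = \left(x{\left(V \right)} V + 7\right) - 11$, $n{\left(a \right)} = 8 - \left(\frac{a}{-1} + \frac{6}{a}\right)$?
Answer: $\frac{285}{15604} \approx 0.018265$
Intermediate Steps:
$x{\left(t \right)} = \frac{-2 + t}{3 \left(6 + t\right)}$ ($x{\left(t \right)} = \frac{\left(t - 2\right) \frac{1}{t + 6}}{3} = \frac{\left(-2 + t\right) \frac{1}{6 + t}}{3} = \frac{\frac{1}{6 + t} \left(-2 + t\right)}{3} = \frac{-2 + t}{3 \left(6 + t\right)}$)
$n{\left(a \right)} = 8 + a - \frac{6}{a}$ ($n{\left(a \right)} = 8 - \left(a \left(-1\right) + \frac{6}{a}\right) = 8 - \left(- a + \frac{6}{a}\right) = 8 + \left(a - \frac{6}{a}\right) = 8 + a - \frac{6}{a}$)
$z{\left(V,I \right)} = -4 + \frac{V \left(-2 + V\right)}{3 \left(6 + V\right)}$ ($z{\left(V,I \right)} = \left(\frac{-2 + V}{3 \left(6 + V\right)} V + 7\right) - 11 = \left(\frac{V \left(-2 + V\right)}{3 \left(6 + V\right)} + 7\right) - 11 = \left(7 + \frac{V \left(-2 + V\right)}{3 \left(6 + V\right)}\right) - 11 = -4 + \frac{V \left(-2 + V\right)}{3 \left(6 + V\right)}$)
$\frac{1}{z{\left(184,n{\left(-1 \right)} \right)}} = \frac{1}{\frac{1}{3} \frac{1}{6 + 184} \left(-72 + 184^{2} - 2576\right)} = \frac{1}{\frac{1}{3} \cdot \frac{1}{190} \left(-72 + 33856 - 2576\right)} = \frac{1}{\frac{1}{3} \cdot \frac{1}{190} \cdot 31208} = \frac{1}{\frac{15604}{285}} = \frac{285}{15604}$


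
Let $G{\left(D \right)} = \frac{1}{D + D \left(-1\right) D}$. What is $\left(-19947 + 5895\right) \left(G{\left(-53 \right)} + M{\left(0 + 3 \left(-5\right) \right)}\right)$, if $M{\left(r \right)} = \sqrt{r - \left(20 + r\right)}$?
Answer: $\frac{2342}{477} - 28104 i \sqrt{5} \approx 4.9099 - 62842.0 i$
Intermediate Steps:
$G{\left(D \right)} = \frac{1}{D - D^{2}}$ ($G{\left(D \right)} = \frac{1}{D + - D D} = \frac{1}{D - D^{2}}$)
$M{\left(r \right)} = 2 i \sqrt{5}$ ($M{\left(r \right)} = \sqrt{-20} = 2 i \sqrt{5}$)
$\left(-19947 + 5895\right) \left(G{\left(-53 \right)} + M{\left(0 + 3 \left(-5\right) \right)}\right) = \left(-19947 + 5895\right) \left(- \frac{1}{\left(-53\right) \left(-1 - 53\right)} + 2 i \sqrt{5}\right) = - 14052 \left(\left(-1\right) \left(- \frac{1}{53}\right) \frac{1}{-54} + 2 i \sqrt{5}\right) = - 14052 \left(\left(-1\right) \left(- \frac{1}{53}\right) \left(- \frac{1}{54}\right) + 2 i \sqrt{5}\right) = - 14052 \left(- \frac{1}{2862} + 2 i \sqrt{5}\right) = \frac{2342}{477} - 28104 i \sqrt{5}$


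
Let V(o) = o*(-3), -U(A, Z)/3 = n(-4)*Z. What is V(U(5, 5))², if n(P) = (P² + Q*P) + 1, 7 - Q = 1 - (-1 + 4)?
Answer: 731025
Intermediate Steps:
Q = 9 (Q = 7 - (1 - (-1 + 4)) = 7 - (1 - 1*3) = 7 - (1 - 3) = 7 - 1*(-2) = 7 + 2 = 9)
n(P) = 1 + P² + 9*P (n(P) = (P² + 9*P) + 1 = 1 + P² + 9*P)
U(A, Z) = 57*Z (U(A, Z) = -3*(1 + (-4)² + 9*(-4))*Z = -3*(1 + 16 - 36)*Z = -(-57)*Z = 57*Z)
V(o) = -3*o
V(U(5, 5))² = (-171*5)² = (-3*285)² = (-855)² = 731025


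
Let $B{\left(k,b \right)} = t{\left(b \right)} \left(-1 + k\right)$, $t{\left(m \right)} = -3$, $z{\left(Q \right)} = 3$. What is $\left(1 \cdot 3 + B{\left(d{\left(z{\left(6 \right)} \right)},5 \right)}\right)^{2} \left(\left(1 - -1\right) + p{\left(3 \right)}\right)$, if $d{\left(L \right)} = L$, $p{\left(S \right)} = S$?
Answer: $45$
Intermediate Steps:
$B{\left(k,b \right)} = 3 - 3 k$ ($B{\left(k,b \right)} = - 3 \left(-1 + k\right) = 3 - 3 k$)
$\left(1 \cdot 3 + B{\left(d{\left(z{\left(6 \right)} \right)},5 \right)}\right)^{2} \left(\left(1 - -1\right) + p{\left(3 \right)}\right) = \left(1 \cdot 3 + \left(3 - 9\right)\right)^{2} \left(\left(1 - -1\right) + 3\right) = \left(3 + \left(3 - 9\right)\right)^{2} \left(\left(1 + 1\right) + 3\right) = \left(3 - 6\right)^{2} \left(2 + 3\right) = \left(-3\right)^{2} \cdot 5 = 9 \cdot 5 = 45$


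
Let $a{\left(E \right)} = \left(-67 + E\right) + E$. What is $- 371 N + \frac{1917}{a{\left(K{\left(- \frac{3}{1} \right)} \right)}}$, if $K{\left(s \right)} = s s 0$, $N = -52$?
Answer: $\frac{1290647}{67} \approx 19263.0$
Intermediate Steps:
$K{\left(s \right)} = 0$ ($K{\left(s \right)} = s 0 = 0$)
$a{\left(E \right)} = -67 + 2 E$
$- 371 N + \frac{1917}{a{\left(K{\left(- \frac{3}{1} \right)} \right)}} = \left(-371\right) \left(-52\right) + \frac{1917}{-67 + 2 \cdot 0} = 19292 + \frac{1917}{-67 + 0} = 19292 + \frac{1917}{-67} = 19292 + 1917 \left(- \frac{1}{67}\right) = 19292 - \frac{1917}{67} = \frac{1290647}{67}$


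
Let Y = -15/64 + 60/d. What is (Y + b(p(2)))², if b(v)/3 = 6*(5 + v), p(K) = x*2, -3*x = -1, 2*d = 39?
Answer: 7608898441/692224 ≈ 10992.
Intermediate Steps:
d = 39/2 (d = (½)*39 = 39/2 ≈ 19.500)
x = ⅓ (x = -⅓*(-1) = ⅓ ≈ 0.33333)
p(K) = ⅔ (p(K) = (⅓)*2 = ⅔)
b(v) = 90 + 18*v (b(v) = 3*(6*(5 + v)) = 3*(30 + 6*v) = 90 + 18*v)
Y = 2365/832 (Y = -15/64 + 60/(39/2) = -15*1/64 + 60*(2/39) = -15/64 + 40/13 = 2365/832 ≈ 2.8425)
(Y + b(p(2)))² = (2365/832 + (90 + 18*(⅔)))² = (2365/832 + (90 + 12))² = (2365/832 + 102)² = (87229/832)² = 7608898441/692224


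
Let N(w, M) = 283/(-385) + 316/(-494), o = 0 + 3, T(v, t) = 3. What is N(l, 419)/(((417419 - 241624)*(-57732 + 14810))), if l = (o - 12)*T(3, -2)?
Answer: 130731/717536753984050 ≈ 1.8219e-10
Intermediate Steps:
o = 3
l = -27 (l = (3 - 12)*3 = -9*3 = -27)
N(w, M) = -130731/95095 (N(w, M) = 283*(-1/385) + 316*(-1/494) = -283/385 - 158/247 = -130731/95095)
N(l, 419)/(((417419 - 241624)*(-57732 + 14810))) = -130731*1/((-57732 + 14810)*(417419 - 241624))/95095 = -130731/(95095*(175795*(-42922))) = -130731/95095/(-7545472990) = -130731/95095*(-1/7545472990) = 130731/717536753984050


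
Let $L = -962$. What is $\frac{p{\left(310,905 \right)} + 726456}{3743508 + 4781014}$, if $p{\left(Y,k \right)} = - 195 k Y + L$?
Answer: $- \frac{26990878}{4262261} \approx -6.3325$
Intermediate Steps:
$p{\left(Y,k \right)} = -962 - 195 Y k$ ($p{\left(Y,k \right)} = - 195 k Y - 962 = - 195 Y k - 962 = -962 - 195 Y k$)
$\frac{p{\left(310,905 \right)} + 726456}{3743508 + 4781014} = \frac{\left(-962 - 60450 \cdot 905\right) + 726456}{3743508 + 4781014} = \frac{\left(-962 - 54707250\right) + 726456}{8524522} = \left(-54708212 + 726456\right) \frac{1}{8524522} = \left(-53981756\right) \frac{1}{8524522} = - \frac{26990878}{4262261}$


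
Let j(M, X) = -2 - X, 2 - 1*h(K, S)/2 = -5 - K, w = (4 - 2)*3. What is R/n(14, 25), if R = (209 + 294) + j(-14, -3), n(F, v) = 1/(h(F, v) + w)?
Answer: 24192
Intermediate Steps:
w = 6 (w = 2*3 = 6)
h(K, S) = 14 + 2*K (h(K, S) = 4 - 2*(-5 - K) = 4 + (10 + 2*K) = 14 + 2*K)
n(F, v) = 1/(20 + 2*F) (n(F, v) = 1/((14 + 2*F) + 6) = 1/(20 + 2*F))
R = 504 (R = (209 + 294) + (-2 - 1*(-3)) = 503 + (-2 + 3) = 503 + 1 = 504)
R/n(14, 25) = 504/((1/(2*(10 + 14)))) = 504/(((1/2)/24)) = 504/(((1/2)*(1/24))) = 504/(1/48) = 504*48 = 24192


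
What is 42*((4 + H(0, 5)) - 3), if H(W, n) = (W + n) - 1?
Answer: 210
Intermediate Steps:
H(W, n) = -1 + W + n
42*((4 + H(0, 5)) - 3) = 42*((4 + (-1 + 0 + 5)) - 3) = 42*((4 + 4) - 3) = 42*(8 - 3) = 42*5 = 210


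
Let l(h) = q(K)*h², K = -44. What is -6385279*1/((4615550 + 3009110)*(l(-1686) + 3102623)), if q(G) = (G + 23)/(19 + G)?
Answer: -31926395/209312305088812 ≈ -1.5253e-7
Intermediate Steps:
q(G) = (23 + G)/(19 + G)
l(h) = 21*h²/25 (l(h) = ((23 - 44)/(19 - 44))*h² = (-21/(-25))*h² = (-1/25*(-21))*h² = 21*h²/25)
-6385279*1/((4615550 + 3009110)*(l(-1686) + 3102623)) = -6385279*1/((4615550 + 3009110)*((21/25)*(-1686)² + 3102623)) = -6385279*1/(7624660*((21/25)*2842596 + 3102623)) = -6385279*1/(7624660*(59694516/25 + 3102623)) = -6385279/((137260091/25)*7624660) = -6385279/209312305088812/5 = -6385279*5/209312305088812 = -31926395/209312305088812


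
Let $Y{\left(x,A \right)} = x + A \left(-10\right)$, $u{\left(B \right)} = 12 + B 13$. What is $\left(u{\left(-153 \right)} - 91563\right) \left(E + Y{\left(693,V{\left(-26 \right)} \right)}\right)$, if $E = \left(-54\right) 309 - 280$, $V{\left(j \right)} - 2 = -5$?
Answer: $1519370220$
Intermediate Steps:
$V{\left(j \right)} = -3$ ($V{\left(j \right)} = 2 - 5 = -3$)
$u{\left(B \right)} = 12 + 13 B$
$Y{\left(x,A \right)} = x - 10 A$
$E = -16966$ ($E = -16686 - 280 = -16966$)
$\left(u{\left(-153 \right)} - 91563\right) \left(E + Y{\left(693,V{\left(-26 \right)} \right)}\right) = \left(\left(12 + 13 \left(-153\right)\right) - 91563\right) \left(-16966 + \left(693 - -30\right)\right) = \left(\left(12 - 1989\right) - 91563\right) \left(-16966 + \left(693 + 30\right)\right) = \left(-1977 - 91563\right) \left(-16966 + 723\right) = \left(-93540\right) \left(-16243\right) = 1519370220$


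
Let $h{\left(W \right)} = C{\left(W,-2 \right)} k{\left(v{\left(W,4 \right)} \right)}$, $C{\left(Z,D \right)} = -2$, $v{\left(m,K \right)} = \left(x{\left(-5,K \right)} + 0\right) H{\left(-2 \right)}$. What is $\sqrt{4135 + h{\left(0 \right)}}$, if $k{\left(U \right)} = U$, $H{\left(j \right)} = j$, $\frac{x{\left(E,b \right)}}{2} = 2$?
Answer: $\sqrt{4151} \approx 64.428$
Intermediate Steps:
$x{\left(E,b \right)} = 4$ ($x{\left(E,b \right)} = 2 \cdot 2 = 4$)
$v{\left(m,K \right)} = -8$ ($v{\left(m,K \right)} = \left(4 + 0\right) \left(-2\right) = 4 \left(-2\right) = -8$)
$h{\left(W \right)} = 16$ ($h{\left(W \right)} = \left(-2\right) \left(-8\right) = 16$)
$\sqrt{4135 + h{\left(0 \right)}} = \sqrt{4135 + 16} = \sqrt{4151}$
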